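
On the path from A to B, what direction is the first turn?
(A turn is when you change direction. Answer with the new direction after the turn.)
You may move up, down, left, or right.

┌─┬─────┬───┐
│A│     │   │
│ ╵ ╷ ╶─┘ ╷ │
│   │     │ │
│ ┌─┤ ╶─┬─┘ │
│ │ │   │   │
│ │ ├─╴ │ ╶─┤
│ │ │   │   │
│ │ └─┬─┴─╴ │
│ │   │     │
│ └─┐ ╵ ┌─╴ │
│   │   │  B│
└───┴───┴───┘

Directions: down, right, up, right, down, right, right, up, right, down, down, left, down, right, down, down
First turn direction: right

Solution:

┌─┬─────┬───┐
│A│↱ ↓  │↱ ↓│
│ ╵ ╷ ╶─┘ ╷ │
│↳ ↑│↳ → ↑│↓│
│ ┌─┤ ╶─┬─┘ │
│ │ │   │↓ ↲│
│ │ ├─╴ │ ╶─┤
│ │ │   │↳ ↓│
│ │ └─┬─┴─╴ │
│ │   │    ↓│
│ └─┐ ╵ ┌─╴ │
│   │   │  B│
└───┴───┴───┘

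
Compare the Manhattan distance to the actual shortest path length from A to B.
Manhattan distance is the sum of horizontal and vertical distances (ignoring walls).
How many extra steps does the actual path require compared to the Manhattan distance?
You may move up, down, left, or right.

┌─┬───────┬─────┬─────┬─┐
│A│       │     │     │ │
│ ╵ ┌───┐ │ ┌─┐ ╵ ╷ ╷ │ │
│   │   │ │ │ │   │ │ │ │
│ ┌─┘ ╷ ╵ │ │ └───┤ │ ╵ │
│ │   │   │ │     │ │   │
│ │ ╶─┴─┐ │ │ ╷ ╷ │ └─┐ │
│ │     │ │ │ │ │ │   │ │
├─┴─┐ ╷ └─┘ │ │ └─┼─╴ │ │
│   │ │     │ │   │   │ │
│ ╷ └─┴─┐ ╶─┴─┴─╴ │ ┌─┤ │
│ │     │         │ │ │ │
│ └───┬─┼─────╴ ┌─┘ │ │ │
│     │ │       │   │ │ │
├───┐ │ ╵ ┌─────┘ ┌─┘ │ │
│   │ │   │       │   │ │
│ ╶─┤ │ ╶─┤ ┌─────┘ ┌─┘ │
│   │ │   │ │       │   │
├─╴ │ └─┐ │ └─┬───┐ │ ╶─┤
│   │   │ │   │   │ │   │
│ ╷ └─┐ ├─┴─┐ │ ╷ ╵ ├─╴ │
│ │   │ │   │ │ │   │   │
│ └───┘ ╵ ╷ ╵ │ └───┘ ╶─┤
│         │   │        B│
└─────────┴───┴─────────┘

Manhattan distance: |11 - 0| + |11 - 0| = 22
Actual path length: 46
Extra steps: 46 - 22 = 24

Solution:

┌─┬───────┬─────┬─────┬─┐
│A│↱ → → ↓│↱ → ↓│↱ → ↓│ │
│ ╵ ┌───┐ │ ┌─┐ ╵ ╷ ╷ │ │
│↳ ↑│↓ ↰│↓│↑│ │↳ ↑│ │↓│ │
│ ┌─┘ ╷ ╵ │ │ └───┤ │ ╵ │
│ │↓ ↲│↑ ↲│↑│     │ │↳ ↓│
│ │ ╶─┴─┐ │ │ ╷ ╷ │ └─┐ │
│ │↳ → ↓│ │↑│ │ │ │   │↓│
├─┴─┐ ╷ └─┘ │ │ └─┼─╴ │ │
│   │ │↳ → ↑│ │   │   │↓│
│ ╷ └─┴─┐ ╶─┴─┴─╴ │ ┌─┤ │
│ │     │         │ │ │↓│
│ └───┬─┼─────╴ ┌─┘ │ │ │
│     │ │       │   │ │↓│
├───┐ │ ╵ ┌─────┘ ┌─┘ │ │
│   │ │   │       │   │↓│
│ ╶─┤ │ ╶─┤ ┌─────┘ ┌─┘ │
│   │ │   │ │       │↓ ↲│
├─╴ │ └─┐ │ └─┬───┐ │ ╶─┤
│   │   │ │   │   │ │↳ ↓│
│ ╷ └─┐ ├─┴─┐ │ ╷ ╵ ├─╴ │
│ │   │ │   │ │ │   │↓ ↲│
│ └───┘ ╵ ╷ ╵ │ └───┘ ╶─┤
│         │   │      ↳ B│
└─────────┴───┴─────────┘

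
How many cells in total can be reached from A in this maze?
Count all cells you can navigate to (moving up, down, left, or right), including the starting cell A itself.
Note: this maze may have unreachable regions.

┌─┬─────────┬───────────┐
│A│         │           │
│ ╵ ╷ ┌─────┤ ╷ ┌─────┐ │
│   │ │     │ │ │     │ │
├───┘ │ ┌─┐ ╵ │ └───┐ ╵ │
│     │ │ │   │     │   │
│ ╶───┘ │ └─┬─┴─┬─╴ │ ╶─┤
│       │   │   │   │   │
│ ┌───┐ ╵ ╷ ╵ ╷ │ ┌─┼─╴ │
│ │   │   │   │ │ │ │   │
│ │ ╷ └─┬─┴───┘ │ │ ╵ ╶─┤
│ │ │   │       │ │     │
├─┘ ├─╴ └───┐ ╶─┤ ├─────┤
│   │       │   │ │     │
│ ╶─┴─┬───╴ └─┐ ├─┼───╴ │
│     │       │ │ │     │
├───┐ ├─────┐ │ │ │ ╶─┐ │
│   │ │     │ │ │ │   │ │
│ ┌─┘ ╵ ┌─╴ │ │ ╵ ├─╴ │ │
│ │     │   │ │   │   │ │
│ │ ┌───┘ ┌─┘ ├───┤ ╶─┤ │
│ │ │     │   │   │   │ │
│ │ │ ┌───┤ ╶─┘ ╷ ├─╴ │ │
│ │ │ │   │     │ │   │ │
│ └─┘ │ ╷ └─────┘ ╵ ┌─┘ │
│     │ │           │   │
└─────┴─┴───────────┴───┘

Using BFS/flood-fill to find all reachable cells from A:
Maze size: 13 × 12 = 156 total cells
80 cell(s) are walled off and cannot be reached from A.
Reachable cells: 76

Reachable region (· marks reachable cells):

┌─┬─────────┬───────────┐
│A│· · · · ·│· · · · · ·│
│ ╵ ╷ ┌─────┤ ╷ ┌─────┐ │
│· ·│·│· · ·│·│·│· · ·│·│
├───┘ │ ┌─┐ ╵ │ └───┐ ╵ │
│· · ·│·│·│· ·│· · ·│· ·│
│ ╶───┘ │ └─┬─┴─┬─╴ │ ╶─┤
│· · · ·│· ·│· ·│· ·│· ·│
│ ┌───┐ ╵ ╷ ╵ ╷ │ ┌─┼─╴ │
│·│   │· ·│· ·│·│·│·│· ·│
│ │ ╷ └─┬─┴───┘ │ │ ╵ ╶─┤
│·│ │   │· · · ·│·│· · ·│
├─┘ ├─╴ └───┐ ╶─┤ ├─────┤
│   │       │· ·│·│     │
│ ╶─┴─┬───╴ └─┐ ├─┼───╴ │
│     │       │·│·│     │
├───┐ ├─────┐ │ │ │ ╶─┐ │
│   │ │     │ │·│·│   │ │
│ ┌─┘ ╵ ┌─╴ │ │ ╵ ├─╴ │ │
│ │     │   │ │· ·│   │ │
│ │ ┌───┘ ┌─┘ ├───┤ ╶─┤ │
│ │ │     │   │   │   │ │
│ │ │ ┌───┤ ╶─┘ ╷ ├─╴ │ │
│ │ │ │   │     │ │   │ │
│ └─┘ │ ╷ └─────┘ ╵ ┌─┘ │
│     │ │           │   │
└─────┴─┴───────────┴───┘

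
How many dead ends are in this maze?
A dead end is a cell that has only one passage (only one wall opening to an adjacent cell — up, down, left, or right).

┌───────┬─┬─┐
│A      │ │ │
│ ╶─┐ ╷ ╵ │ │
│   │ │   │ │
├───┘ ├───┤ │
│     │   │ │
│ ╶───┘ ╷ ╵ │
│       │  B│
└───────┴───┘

Checking each cell for number of passages:

Dead ends found at positions:
  (0, 4)
  (0, 5)
  (1, 1)
Total dead ends: 3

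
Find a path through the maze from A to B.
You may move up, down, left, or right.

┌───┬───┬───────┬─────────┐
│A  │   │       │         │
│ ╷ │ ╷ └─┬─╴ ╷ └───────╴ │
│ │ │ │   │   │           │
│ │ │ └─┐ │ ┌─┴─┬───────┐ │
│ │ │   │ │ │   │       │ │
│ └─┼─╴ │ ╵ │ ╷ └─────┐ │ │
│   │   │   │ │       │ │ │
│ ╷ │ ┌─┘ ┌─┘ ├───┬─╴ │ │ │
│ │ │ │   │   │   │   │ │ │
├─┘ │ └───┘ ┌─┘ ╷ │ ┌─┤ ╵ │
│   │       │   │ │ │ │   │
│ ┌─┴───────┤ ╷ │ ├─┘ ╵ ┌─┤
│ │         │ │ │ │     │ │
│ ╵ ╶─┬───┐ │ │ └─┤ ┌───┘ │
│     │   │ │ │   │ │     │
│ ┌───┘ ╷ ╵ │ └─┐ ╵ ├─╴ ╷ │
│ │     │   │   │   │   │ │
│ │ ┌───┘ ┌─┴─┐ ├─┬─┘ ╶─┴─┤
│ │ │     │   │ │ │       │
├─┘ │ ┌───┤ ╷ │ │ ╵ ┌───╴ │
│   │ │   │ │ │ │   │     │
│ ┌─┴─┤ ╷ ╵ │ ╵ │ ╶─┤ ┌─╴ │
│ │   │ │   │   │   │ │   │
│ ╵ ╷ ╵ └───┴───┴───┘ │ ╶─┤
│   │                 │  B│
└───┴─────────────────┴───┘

Finding the shortest path through the maze:
Path length: 48 steps
Directions: down → down → down → right → down → down → left → down → down → right → up → right → right → right → right → down → down → left → up → left → down → left → left → down → down → left → down → down → right → up → right → down → right → right → right → right → right → right → right → right → up → up → right → right → down → left → down → right

Solution:

┌───┬───┬───────┬─────────┐
│A  │   │       │         │
│ ╷ │ ╷ └─┬─╴ ╷ └───────╴ │
│↓│ │ │   │   │           │
│ │ │ └─┐ │ ┌─┴─┬───────┐ │
│↓│ │   │ │ │   │       │ │
│ └─┼─╴ │ ╵ │ ╷ └─────┐ │ │
│↳ ↓│   │   │ │       │ │ │
│ ╷ │ ┌─┘ ┌─┘ ├───┬─╴ │ │ │
│ │↓│ │   │   │   │   │ │ │
├─┘ │ └───┘ ┌─┘ ╷ │ ┌─┤ ╵ │
│↓ ↲│       │   │ │ │ │   │
│ ┌─┴───────┤ ╷ │ ├─┘ ╵ ┌─┤
│↓│↱ → → → ↓│ │ │ │     │ │
│ ╵ ╶─┬───┐ │ │ └─┤ ┌───┘ │
│↳ ↑  │↓ ↰│↓│ │   │ │     │
│ ┌───┘ ╷ ╵ │ └─┐ ╵ ├─╴ ╷ │
│ │↓ ← ↲│↑ ↲│   │   │   │ │
│ │ ┌───┘ ┌─┴─┐ ├─┬─┘ ╶─┴─┤
│ │↓│     │   │ │ │       │
├─┘ │ ┌───┤ ╷ │ │ ╵ ┌───╴ │
│↓ ↲│ │   │ │ │ │   │↱ → ↓│
│ ┌─┴─┤ ╷ ╵ │ ╵ │ ╶─┤ ┌─╴ │
│↓│↱ ↓│ │   │   │   │↑│↓ ↲│
│ ╵ ╷ ╵ └───┴───┴───┘ │ ╶─┤
│↳ ↑│↳ → → → → → → → ↑│↳ B│
└───┴─────────────────┴───┘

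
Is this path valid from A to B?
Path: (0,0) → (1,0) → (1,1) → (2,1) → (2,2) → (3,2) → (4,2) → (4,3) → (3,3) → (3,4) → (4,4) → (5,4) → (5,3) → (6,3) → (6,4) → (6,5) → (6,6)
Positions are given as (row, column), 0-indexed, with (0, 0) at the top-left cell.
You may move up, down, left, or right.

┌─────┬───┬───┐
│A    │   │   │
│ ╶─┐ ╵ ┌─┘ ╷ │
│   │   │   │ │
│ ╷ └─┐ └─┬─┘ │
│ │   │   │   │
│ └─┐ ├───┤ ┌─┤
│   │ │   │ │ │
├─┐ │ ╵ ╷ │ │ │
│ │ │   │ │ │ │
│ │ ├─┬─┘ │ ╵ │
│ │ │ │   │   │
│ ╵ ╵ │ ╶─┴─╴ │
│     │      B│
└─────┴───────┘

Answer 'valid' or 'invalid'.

Checking path validity:
Result: All consecutive moves are passable.

valid

Correct solution:

┌─────┬───┬───┐
│A    │   │   │
│ ╶─┐ ╵ ┌─┘ ╷ │
│↳ ↓│   │   │ │
│ ╷ └─┐ └─┬─┘ │
│ │↳ ↓│   │   │
│ └─┐ ├───┤ ┌─┤
│   │↓│↱ ↓│ │ │
├─┐ │ ╵ ╷ │ │ │
│ │ │↳ ↑│↓│ │ │
│ │ ├─┬─┘ │ ╵ │
│ │ │ │↓ ↲│   │
│ ╵ ╵ │ ╶─┴─╴ │
│     │↳ → → B│
└─────┴───────┘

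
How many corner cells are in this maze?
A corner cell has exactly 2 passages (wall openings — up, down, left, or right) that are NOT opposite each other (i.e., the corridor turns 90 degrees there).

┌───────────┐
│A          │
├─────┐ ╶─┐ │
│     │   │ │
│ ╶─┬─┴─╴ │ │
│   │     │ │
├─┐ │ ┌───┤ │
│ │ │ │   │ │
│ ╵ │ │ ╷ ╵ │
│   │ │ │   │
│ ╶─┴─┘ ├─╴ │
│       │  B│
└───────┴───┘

Counting corner cells (2 non-opposite passages):
Total corners: 15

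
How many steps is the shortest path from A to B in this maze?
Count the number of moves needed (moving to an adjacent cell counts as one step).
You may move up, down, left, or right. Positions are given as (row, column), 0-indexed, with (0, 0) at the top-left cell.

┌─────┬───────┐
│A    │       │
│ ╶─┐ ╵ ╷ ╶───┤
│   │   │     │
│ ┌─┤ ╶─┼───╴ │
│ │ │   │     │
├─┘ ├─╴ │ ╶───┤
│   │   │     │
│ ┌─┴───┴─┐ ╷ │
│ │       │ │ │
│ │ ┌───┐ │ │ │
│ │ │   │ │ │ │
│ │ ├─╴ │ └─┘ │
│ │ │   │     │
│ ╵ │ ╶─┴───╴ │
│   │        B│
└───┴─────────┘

Using BFS to find shortest path:
Start: (0, 0), End: (7, 6)
Path found:
(0,0) → (0,1) → (0,2) → (1,2) → (1,3) → (0,3) → (0,4) → (1,4) → (1,5) → (1,6) → (2,6) → (2,5) → (2,4) → (3,4) → (3,5) → (3,6) → (4,6) → (5,6) → (6,6) → (7,6)
Number of steps: 19

Solution:

┌─────┬───────┐
│A → ↓│↱ ↓    │
│ ╶─┐ ╵ ╷ ╶───┤
│   │↳ ↑│↳ → ↓│
│ ┌─┤ ╶─┼───╴ │
│ │ │   │↓ ← ↲│
├─┘ ├─╴ │ ╶───┤
│   │   │↳ → ↓│
│ ┌─┴───┴─┐ ╷ │
│ │       │ │↓│
│ │ ┌───┐ │ │ │
│ │ │   │ │ │↓│
│ │ ├─╴ │ └─┘ │
│ │ │   │    ↓│
│ ╵ │ ╶─┴───╴ │
│   │        B│
└───┴─────────┘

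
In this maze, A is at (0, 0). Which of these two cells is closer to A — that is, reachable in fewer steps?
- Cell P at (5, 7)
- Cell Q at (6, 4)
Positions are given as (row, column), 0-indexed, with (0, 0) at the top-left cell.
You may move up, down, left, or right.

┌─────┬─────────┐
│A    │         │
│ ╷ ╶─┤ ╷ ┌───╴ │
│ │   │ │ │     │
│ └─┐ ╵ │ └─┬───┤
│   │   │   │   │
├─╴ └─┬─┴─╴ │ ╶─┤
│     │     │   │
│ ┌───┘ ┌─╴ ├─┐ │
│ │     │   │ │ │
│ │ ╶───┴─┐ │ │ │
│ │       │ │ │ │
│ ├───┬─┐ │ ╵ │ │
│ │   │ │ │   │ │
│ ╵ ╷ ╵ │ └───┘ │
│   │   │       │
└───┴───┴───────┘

Shortest path A → P at (5, 7): 28 steps
Shortest path A → Q at (6, 4): 22 steps

Q is closer (22 steps vs 28 steps).

Path to P:

┌─────┬─────────┐
│A ↓  │↱ ↓      │
│ ╷ ╶─┤ ╷ ┌───╴ │
│ │↳ ↓│↑│↓│     │
│ └─┐ ╵ │ └─┬───┤
│   │↳ ↑│↳ ↓│   │
├─╴ └─┬─┴─╴ │ ╶─┤
│     │↓ ← ↲│   │
│ ┌───┘ ┌─╴ ├─┐ │
│ │↓ ← ↲│   │ │ │
│ │ ╶───┴─┐ │ │ │
│ │↳ → → ↓│ │ │P│
│ ├───┬─┐ │ ╵ │ │
│ │   │ │↓│   │↑│
│ ╵ ╷ ╵ │ └───┘ │
│   │   │↳ → → ↑│
└───┴───┴───────┘

Path to Q:

┌─────┬─────────┐
│A ↓  │↱ ↓      │
│ ╷ ╶─┤ ╷ ┌───╴ │
│ │↳ ↓│↑│↓│     │
│ └─┐ ╵ │ └─┬───┤
│   │↳ ↑│↳ ↓│   │
├─╴ └─┬─┴─╴ │ ╶─┤
│     │↓ ← ↲│   │
│ ┌───┘ ┌─╴ ├─┐ │
│ │↓ ← ↲│   │ │ │
│ │ ╶───┴─┐ │ │ │
│ │↳ → → ↓│ │ │ │
│ ├───┬─┐ │ ╵ │ │
│ │   │ │Q│   │ │
│ ╵ ╷ ╵ │ └───┘ │
│   │   │       │
└───┴───┴───────┘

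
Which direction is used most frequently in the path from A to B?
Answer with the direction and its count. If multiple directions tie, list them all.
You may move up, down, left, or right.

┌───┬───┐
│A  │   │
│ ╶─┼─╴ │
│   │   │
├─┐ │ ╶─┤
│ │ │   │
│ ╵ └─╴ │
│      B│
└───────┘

Directions: down, right, down, down, right, right
Counts: {'down': 3, 'right': 3}
Most common: down and right (tied at 3 times each)

Solution:

┌───┬───┐
│A  │   │
│ ╶─┼─╴ │
│↳ ↓│   │
├─┐ │ ╶─┤
│ │↓│   │
│ ╵ └─╴ │
│  ↳ → B│
└───────┘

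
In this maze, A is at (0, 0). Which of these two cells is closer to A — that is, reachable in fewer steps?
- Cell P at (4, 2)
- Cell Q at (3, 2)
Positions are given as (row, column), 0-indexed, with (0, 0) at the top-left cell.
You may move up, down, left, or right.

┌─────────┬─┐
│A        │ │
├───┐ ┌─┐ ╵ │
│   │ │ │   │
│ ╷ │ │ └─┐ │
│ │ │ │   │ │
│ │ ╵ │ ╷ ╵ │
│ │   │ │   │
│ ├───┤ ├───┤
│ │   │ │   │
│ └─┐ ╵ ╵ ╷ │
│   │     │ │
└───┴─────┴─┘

Shortest path A → P at (4, 2): 16 steps
Shortest path A → Q at (3, 2): 5 steps

Q is closer (5 steps vs 16 steps).

Path to P:

┌─────────┬─┐
│A → → → ↓│ │
├───┐ ┌─┐ ╵ │
│   │ │ │↳ ↓│
│ ╷ │ │ └─┐ │
│ │ │ │↓ ↰│↓│
│ │ ╵ │ ╷ ╵ │
│ │   │↓│↑ ↲│
│ ├───┤ ├───┤
│ │  P│↓│   │
│ └─┐ ╵ ╵ ╷ │
│   │↑ ↲  │ │
└───┴─────┴─┘

Path to Q:

┌─────────┬─┐
│A → ↓    │ │
├───┐ ┌─┐ ╵ │
│   │↓│ │   │
│ ╷ │ │ └─┐ │
│ │ │↓│   │ │
│ │ ╵ │ ╷ ╵ │
│ │  Q│ │   │
│ ├───┤ ├───┤
│ │   │ │   │
│ └─┐ ╵ ╵ ╷ │
│   │     │ │
└───┴─────┴─┘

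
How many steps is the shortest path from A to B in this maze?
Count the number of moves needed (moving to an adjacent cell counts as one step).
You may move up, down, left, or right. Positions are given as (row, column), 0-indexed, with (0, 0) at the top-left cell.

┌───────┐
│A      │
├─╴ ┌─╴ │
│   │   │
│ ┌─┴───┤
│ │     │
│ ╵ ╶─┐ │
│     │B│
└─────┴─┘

Using BFS to find shortest path:
Start: (0, 0), End: (3, 3)
Path found:
(0,0) → (0,1) → (1,1) → (1,0) → (2,0) → (3,0) → (3,1) → (2,1) → (2,2) → (2,3) → (3,3)
Number of steps: 10

Solution:

┌───────┐
│A ↓    │
├─╴ ┌─╴ │
│↓ ↲│   │
│ ┌─┴───┤
│↓│↱ → ↓│
│ ╵ ╶─┐ │
│↳ ↑  │B│
└─────┴─┘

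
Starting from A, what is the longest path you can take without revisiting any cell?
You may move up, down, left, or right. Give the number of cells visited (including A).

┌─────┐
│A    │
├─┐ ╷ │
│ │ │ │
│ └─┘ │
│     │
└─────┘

Finding longest simple path using DFS:
Start: (0, 0)
Longest path visits 8 cells
Path: A → right → right → down → down → left → left → up

Solution:

┌─────┐
│A → ↓│
├─┐ ╷ │
│B│ │↓│
│ └─┘ │
│↑ ← ↲│
└─────┘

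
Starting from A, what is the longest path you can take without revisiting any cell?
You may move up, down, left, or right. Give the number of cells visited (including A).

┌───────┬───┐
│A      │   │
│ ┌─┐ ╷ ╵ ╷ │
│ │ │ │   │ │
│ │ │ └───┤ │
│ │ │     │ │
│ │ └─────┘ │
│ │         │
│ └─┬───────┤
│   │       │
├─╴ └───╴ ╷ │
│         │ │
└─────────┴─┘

Finding longest simple path using DFS:
Start: (0, 0)
Longest path visits 17 cells
Path: A → right → right → right → down → right → up → right → down → down → down → left → left → left → left → up → up

Solution:

┌───────┬───┐
│A → → ↓│↱ ↓│
│ ┌─┐ ╷ ╵ ╷ │
│ │B│ │↳ ↑│↓│
│ │ │ └───┤ │
│ │↑│     │↓│
│ │ └─────┘ │
│ │↑ ← ← ← ↲│
│ └─┬───────┤
│   │       │
├─╴ └───╴ ╷ │
│         │ │
└─────────┴─┘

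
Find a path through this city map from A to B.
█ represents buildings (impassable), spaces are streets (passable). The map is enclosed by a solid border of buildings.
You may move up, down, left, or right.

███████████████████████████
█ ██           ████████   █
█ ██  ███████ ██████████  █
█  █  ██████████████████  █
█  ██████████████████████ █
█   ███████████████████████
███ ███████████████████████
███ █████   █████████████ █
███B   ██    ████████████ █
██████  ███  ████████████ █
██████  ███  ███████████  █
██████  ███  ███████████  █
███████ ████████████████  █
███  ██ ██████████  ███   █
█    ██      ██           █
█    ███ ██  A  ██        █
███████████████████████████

Finding the shortest path from A to B:
Movement: cardinal only
Path length: 17 steps
Directions: left → up → left → left → left → left → left → up → up → up → up → up → left → up → left → left → left

Solution:

███████████████████████████
█ ██           ████████   █
█ ██  ███████ ██████████  █
█  █  ██████████████████  █
█  ██████████████████████ █
█   ███████████████████████
███ ███████████████████████
███ █████   █████████████ █
███B←←↰██    ████████████ █
██████↑↰███  ████████████ █
██████ ↑███  ███████████  █
██████ ↑███  ███████████  █
███████↑████████████████  █
███  ██↑██████████  ███   █
█    ██↑←←←←↰██           █
█    ███ ██ ↑A  ██        █
███████████████████████████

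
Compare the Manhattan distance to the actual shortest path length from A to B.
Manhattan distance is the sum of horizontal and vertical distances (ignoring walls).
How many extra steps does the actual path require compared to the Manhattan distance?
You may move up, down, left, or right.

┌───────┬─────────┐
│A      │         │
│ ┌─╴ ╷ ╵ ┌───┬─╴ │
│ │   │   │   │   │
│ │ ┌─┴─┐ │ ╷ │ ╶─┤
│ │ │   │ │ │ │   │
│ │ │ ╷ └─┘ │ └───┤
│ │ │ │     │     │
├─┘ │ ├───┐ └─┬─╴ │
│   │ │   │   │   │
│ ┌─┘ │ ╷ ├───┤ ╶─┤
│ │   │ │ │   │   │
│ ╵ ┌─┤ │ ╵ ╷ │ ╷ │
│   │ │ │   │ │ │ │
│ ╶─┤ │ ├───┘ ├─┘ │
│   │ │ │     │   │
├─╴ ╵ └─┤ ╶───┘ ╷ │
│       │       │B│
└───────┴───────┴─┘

Manhattan distance: |8 - 0| + |8 - 0| = 16
Actual path length: 34
Extra steps: 34 - 16 = 18

Solution:

┌───────┬─────────┐
│A → ↓  │         │
│ ┌─╴ ╷ ╵ ┌───┬─╴ │
│ │↓ ↲│   │↱ ↓│   │
│ │ ┌─┴─┐ │ ╷ │ ╶─┤
│ │↓│↱ ↓│ │↑│↓│   │
│ │ │ ╷ └─┘ │ └───┤
│ │↓│↑│↳ → ↑│↳ → ↓│
├─┘ │ ├───┐ └─┬─╴ │
│↓ ↲│↑│   │   │↓ ↲│
│ ┌─┘ │ ╷ ├───┤ ╶─┤
│↓│↱ ↑│ │ │   │↳ ↓│
│ ╵ ┌─┤ │ ╵ ╷ │ ╷ │
│↳ ↑│ │ │   │ │ │↓│
│ ╶─┤ │ ├───┘ ├─┘ │
│   │ │ │     │  ↓│
├─╴ ╵ └─┤ ╶───┘ ╷ │
│       │       │B│
└───────┴───────┴─┘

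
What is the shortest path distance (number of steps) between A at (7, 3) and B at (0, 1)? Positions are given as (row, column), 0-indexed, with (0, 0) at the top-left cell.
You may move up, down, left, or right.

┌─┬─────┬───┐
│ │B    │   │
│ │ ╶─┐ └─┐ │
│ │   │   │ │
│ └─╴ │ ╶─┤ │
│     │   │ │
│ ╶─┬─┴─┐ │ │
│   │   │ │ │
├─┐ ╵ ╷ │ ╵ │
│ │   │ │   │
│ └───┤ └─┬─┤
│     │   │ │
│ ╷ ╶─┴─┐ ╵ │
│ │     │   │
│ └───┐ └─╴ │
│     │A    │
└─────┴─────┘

Finding path from (7, 3) to (0, 1):
Path: (7,3) → (7,4) → (7,5) → (6,5) → (6,4) → (5,4) → (5,3) → (4,3) → (3,3) → (3,2) → (4,2) → (4,1) → (3,1) → (3,0) → (2,0) → (2,1) → (2,2) → (1,2) → (1,1) → (0,1)
Distance: 19 steps

Solution:

┌─┬─────┬───┐
│ │B    │   │
│ │ ╶─┐ └─┐ │
│ │↑ ↰│   │ │
│ └─╴ │ ╶─┤ │
│↱ → ↑│   │ │
│ ╶─┬─┴─┐ │ │
│↑ ↰│↓ ↰│ │ │
├─┐ ╵ ╷ │ ╵ │
│ │↑ ↲│↑│   │
│ └───┤ └─┬─┤
│     │↑ ↰│ │
│ ╷ ╶─┴─┐ ╵ │
│ │     │↑ ↰│
│ └───┐ └─╴ │
│     │A → ↑│
└─────┴─────┘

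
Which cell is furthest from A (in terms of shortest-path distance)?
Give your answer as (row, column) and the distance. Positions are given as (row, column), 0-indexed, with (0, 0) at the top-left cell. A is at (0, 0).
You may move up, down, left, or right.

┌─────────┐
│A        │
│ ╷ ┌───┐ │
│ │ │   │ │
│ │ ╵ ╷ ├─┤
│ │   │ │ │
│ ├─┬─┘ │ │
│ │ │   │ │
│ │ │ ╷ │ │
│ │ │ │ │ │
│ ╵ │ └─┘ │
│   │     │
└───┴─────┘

Computing BFS distances from A to all cells:
Furthest cell: (2, 4)
Distance: 16 steps

Path from A to the furthest cell:

┌─────────┐
│A ↓      │
│ ╷ ┌───┐ │
│ │↓│↱ ↓│ │
│ │ ╵ ╷ ├─┤
│ │↳ ↑│↓│B│
│ ├─┬─┘ │ │
│ │ │↓ ↲│↑│
│ │ │ ╷ │ │
│ │ │↓│ │↑│
│ ╵ │ └─┘ │
│   │↳ → ↑│
└───┴─────┘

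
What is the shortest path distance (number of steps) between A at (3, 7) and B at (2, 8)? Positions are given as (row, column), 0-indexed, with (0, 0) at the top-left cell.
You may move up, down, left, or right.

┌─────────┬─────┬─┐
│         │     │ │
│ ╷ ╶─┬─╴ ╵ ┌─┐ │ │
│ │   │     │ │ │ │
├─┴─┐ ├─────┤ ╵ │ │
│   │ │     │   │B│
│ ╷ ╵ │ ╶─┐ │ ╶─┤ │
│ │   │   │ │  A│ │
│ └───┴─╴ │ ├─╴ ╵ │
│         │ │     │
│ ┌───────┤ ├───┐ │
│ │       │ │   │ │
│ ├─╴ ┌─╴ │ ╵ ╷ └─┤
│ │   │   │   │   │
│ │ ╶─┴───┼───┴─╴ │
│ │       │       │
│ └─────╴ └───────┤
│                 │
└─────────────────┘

Finding path from (3, 7) to (2, 8):
Path: (3,7) → (4,7) → (4,8) → (3,8) → (2,8)
Distance: 4 steps

Solution:

┌─────────┬─────┬─┐
│         │     │ │
│ ╷ ╶─┬─╴ ╵ ┌─┐ │ │
│ │   │     │ │ │ │
├─┴─┐ ├─────┤ ╵ │ │
│   │ │     │   │B│
│ ╷ ╵ │ ╶─┐ │ ╶─┤ │
│ │   │   │ │  A│↑│
│ └───┴─╴ │ ├─╴ ╵ │
│         │ │  ↳ ↑│
│ ┌───────┤ ├───┐ │
│ │       │ │   │ │
│ ├─╴ ┌─╴ │ ╵ ╷ └─┤
│ │   │   │   │   │
│ │ ╶─┴───┼───┴─╴ │
│ │       │       │
│ └─────╴ └───────┤
│                 │
└─────────────────┘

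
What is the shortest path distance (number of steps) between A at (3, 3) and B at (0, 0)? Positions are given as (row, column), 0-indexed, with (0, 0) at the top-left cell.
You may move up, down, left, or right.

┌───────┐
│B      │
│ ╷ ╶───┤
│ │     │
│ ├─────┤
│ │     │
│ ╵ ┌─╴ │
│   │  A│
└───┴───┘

Finding path from (3, 3) to (0, 0):
Path: (3,3) → (2,3) → (2,2) → (2,1) → (3,1) → (3,0) → (2,0) → (1,0) → (0,0)
Distance: 8 steps

Solution:

┌───────┐
│B      │
│ ╷ ╶───┤
│↑│     │
│ ├─────┤
│↑│↓ ← ↰│
│ ╵ ┌─╴ │
│↑ ↲│  A│
└───┴───┘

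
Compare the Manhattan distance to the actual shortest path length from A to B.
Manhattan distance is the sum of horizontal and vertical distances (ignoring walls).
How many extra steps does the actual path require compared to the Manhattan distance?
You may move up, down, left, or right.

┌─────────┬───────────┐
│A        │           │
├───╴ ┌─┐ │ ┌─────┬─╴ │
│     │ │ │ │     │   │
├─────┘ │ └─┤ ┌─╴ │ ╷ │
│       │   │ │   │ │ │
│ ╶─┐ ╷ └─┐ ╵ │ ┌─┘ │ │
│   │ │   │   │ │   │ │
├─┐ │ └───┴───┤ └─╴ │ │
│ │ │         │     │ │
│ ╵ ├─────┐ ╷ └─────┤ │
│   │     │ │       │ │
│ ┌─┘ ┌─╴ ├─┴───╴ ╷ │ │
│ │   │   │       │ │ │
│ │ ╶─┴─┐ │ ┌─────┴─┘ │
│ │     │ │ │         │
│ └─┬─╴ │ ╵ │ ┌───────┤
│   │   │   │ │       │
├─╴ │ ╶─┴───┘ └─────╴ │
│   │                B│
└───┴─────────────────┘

Manhattan distance: |9 - 0| + |10 - 0| = 19
Actual path length: 39
Extra steps: 39 - 19 = 20

Solution:

┌─────────┬───────────┐
│A → → → ↓│           │
├───╴ ┌─┐ │ ┌─────┬─╴ │
│     │ │↓│ │↱ → ↓│↱ ↓│
├─────┘ │ └─┤ ┌─╴ │ ╷ │
│       │↳ ↓│↑│↓ ↲│↑│↓│
│ ╶─┐ ╷ └─┐ ╵ │ ┌─┘ │ │
│   │ │   │↳ ↑│↓│  ↑│↓│
├─┐ │ └───┴───┤ └─╴ │ │
│ │ │         │↳ → ↑│↓│
│ ╵ ├─────┐ ╷ └─────┤ │
│   │     │ │       │↓│
│ ┌─┘ ┌─╴ ├─┴───╴ ╷ │ │
│ │   │   │       │ │↓│
│ │ ╶─┴─┐ │ ┌─────┴─┘ │
│ │     │ │ │↓ ← ← ← ↲│
│ └─┬─╴ │ ╵ │ ┌───────┤
│   │   │   │↓│       │
├─╴ │ ╶─┴───┘ └─────╴ │
│   │        ↳ → → → B│
└───┴─────────────────┘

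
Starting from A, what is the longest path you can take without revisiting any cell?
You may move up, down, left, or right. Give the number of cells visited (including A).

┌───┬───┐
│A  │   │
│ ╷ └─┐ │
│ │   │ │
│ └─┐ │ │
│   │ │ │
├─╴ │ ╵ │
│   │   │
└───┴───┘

Finding longest simple path using DFS:
Start: (0, 0)
Longest path visits 11 cells
Path: A → right → down → right → down → down → right → up → up → up → left

Solution:

┌───┬───┐
│A ↓│B ↰│
│ ╷ └─┐ │
│ │↳ ↓│↑│
│ └─┐ │ │
│   │↓│↑│
├─╴ │ ╵ │
│   │↳ ↑│
└───┴───┘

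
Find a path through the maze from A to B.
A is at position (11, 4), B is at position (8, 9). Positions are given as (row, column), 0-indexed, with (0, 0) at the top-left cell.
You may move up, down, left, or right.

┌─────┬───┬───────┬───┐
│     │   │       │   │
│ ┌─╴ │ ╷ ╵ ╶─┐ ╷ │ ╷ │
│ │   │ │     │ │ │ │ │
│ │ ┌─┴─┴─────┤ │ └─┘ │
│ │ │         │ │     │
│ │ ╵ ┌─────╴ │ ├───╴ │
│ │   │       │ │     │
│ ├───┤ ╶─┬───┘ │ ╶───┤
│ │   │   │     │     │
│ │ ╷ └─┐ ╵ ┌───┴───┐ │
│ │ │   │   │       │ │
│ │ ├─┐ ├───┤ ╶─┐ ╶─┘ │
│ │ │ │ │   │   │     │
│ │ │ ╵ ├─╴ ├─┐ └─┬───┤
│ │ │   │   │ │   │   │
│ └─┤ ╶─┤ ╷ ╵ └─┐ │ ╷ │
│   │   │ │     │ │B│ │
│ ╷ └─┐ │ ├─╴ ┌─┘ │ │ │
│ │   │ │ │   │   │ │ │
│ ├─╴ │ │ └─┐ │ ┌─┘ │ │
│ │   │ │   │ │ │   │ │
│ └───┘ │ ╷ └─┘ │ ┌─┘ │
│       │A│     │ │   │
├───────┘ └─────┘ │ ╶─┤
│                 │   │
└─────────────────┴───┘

Finding the shortest path from (11, 4) to (8, 9):
Path length: 10 steps
Directions: down → right → right → right → right → up → up → right → up → up

Solution:

┌─────┬───┬───────┬───┐
│     │   │       │   │
│ ┌─╴ │ ╷ ╵ ╶─┐ ╷ │ ╷ │
│ │   │ │     │ │ │ │ │
│ │ ┌─┴─┴─────┤ │ └─┘ │
│ │ │         │ │     │
│ │ ╵ ┌─────╴ │ ├───╴ │
│ │   │       │ │     │
│ ├───┤ ╶─┬───┘ │ ╶───┤
│ │   │   │     │     │
│ │ ╷ └─┐ ╵ ┌───┴───┐ │
│ │ │   │   │       │ │
│ │ ├─┐ ├───┤ ╶─┐ ╶─┘ │
│ │ │ │ │   │   │     │
│ │ │ ╵ ├─╴ ├─┐ └─┬───┤
│ │ │   │   │ │   │   │
│ └─┤ ╶─┤ ╷ ╵ └─┐ │ ╷ │
│   │   │ │     │ │B│ │
│ ╷ └─┐ │ ├─╴ ┌─┘ │ │ │
│ │   │ │ │   │   │↑│ │
│ ├─╴ │ │ └─┐ │ ┌─┘ │ │
│ │   │ │   │ │ │↱ ↑│ │
│ └───┘ │ ╷ └─┘ │ ┌─┘ │
│       │A│     │↑│   │
├───────┘ └─────┘ │ ╶─┤
│        ↳ → → → ↑│   │
└─────────────────┴───┘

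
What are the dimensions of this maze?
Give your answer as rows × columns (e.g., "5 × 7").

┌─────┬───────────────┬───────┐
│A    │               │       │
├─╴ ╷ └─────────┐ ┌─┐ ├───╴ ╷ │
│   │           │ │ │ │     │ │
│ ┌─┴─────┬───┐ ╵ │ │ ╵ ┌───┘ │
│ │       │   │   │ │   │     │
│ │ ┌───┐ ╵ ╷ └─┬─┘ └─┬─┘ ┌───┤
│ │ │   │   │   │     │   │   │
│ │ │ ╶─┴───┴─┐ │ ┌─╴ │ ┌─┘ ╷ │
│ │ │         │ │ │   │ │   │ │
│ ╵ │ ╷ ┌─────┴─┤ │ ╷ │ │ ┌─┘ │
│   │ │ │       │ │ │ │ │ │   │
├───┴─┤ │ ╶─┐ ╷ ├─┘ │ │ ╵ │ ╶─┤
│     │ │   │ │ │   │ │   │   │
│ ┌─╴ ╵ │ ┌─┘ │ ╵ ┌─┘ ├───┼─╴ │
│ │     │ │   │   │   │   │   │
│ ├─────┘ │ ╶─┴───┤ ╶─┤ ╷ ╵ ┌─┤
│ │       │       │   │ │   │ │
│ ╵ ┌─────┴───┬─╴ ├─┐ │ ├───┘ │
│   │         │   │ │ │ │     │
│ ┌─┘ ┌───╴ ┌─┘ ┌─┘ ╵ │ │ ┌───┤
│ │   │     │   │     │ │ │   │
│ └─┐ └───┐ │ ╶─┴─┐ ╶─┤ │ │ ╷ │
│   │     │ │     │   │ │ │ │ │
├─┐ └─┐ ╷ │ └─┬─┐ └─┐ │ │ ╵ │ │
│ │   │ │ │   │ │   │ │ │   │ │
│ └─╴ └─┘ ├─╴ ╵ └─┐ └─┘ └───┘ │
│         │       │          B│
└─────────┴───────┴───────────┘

Counting the maze dimensions:
Rows (vertical): 14
Columns (horizontal): 15
Dimensions: 14 × 15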